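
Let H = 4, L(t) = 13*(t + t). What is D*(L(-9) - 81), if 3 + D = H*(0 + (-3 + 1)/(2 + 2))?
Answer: 1575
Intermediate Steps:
L(t) = 26*t (L(t) = 13*(2*t) = 26*t)
D = -5 (D = -3 + 4*(0 + (-3 + 1)/(2 + 2)) = -3 + 4*(0 - 2/4) = -3 + 4*(0 - 2*¼) = -3 + 4*(0 - ½) = -3 + 4*(-½) = -3 - 2 = -5)
D*(L(-9) - 81) = -5*(26*(-9) - 81) = -5*(-234 - 81) = -5*(-315) = 1575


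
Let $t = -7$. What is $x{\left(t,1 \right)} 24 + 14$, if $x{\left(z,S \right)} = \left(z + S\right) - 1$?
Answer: $-154$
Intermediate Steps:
$x{\left(z,S \right)} = -1 + S + z$ ($x{\left(z,S \right)} = \left(S + z\right) - 1 = -1 + S + z$)
$x{\left(t,1 \right)} 24 + 14 = \left(-1 + 1 - 7\right) 24 + 14 = \left(-7\right) 24 + 14 = -168 + 14 = -154$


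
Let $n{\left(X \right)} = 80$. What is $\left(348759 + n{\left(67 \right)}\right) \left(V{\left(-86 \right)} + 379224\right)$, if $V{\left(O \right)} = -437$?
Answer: $132135678293$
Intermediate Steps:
$\left(348759 + n{\left(67 \right)}\right) \left(V{\left(-86 \right)} + 379224\right) = \left(348759 + 80\right) \left(-437 + 379224\right) = 348839 \cdot 378787 = 132135678293$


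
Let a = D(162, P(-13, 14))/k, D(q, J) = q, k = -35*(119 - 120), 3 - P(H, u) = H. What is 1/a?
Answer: 35/162 ≈ 0.21605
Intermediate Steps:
P(H, u) = 3 - H
k = 35 (k = -35*(-1) = 35)
a = 162/35 ≈ 4.6286
1/a = 1/(162/35) = 35/162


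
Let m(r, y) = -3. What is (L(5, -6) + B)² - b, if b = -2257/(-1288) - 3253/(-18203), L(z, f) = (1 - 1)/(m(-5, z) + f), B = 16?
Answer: 5956764749/23445464 ≈ 254.07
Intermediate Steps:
L(z, f) = 0 (L(z, f) = (1 - 1)/(-3 + f) = 0/(-3 + f) = 0)
b = 45274035/23445464 (b = -2257*(-1/1288) - 3253*(-1/18203) = 2257/1288 + 3253/18203 = 45274035/23445464 ≈ 1.9310)
(L(5, -6) + B)² - b = (0 + 16)² - 1*45274035/23445464 = 16² - 45274035/23445464 = 256 - 45274035/23445464 = 5956764749/23445464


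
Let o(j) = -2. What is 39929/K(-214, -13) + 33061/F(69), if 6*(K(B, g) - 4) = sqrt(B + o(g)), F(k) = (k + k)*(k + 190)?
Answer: 407806901/56166 - 39929*I*sqrt(6)/22 ≈ 7260.7 - 4445.7*I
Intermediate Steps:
F(k) = 2*k*(190 + k) (F(k) = (2*k)*(190 + k) = 2*k*(190 + k))
K(B, g) = 4 + sqrt(-2 + B)/6 (K(B, g) = 4 + sqrt(B - 2)/6 = 4 + sqrt(-2 + B)/6)
39929/K(-214, -13) + 33061/F(69) = 39929/(4 + sqrt(-2 - 214)/6) + 33061/((2*69*(190 + 69))) = 39929/(4 + sqrt(-216)/6) + 33061/((2*69*259)) = 39929/(4 + (6*I*sqrt(6))/6) + 33061/35742 = 39929/(4 + I*sqrt(6)) + 33061*(1/35742) = 39929/(4 + I*sqrt(6)) + 4723/5106 = 4723/5106 + 39929/(4 + I*sqrt(6))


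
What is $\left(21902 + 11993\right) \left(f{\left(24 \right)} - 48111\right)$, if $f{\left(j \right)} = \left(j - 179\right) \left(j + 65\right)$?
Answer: $-2098303870$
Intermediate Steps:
$f{\left(j \right)} = \left(-179 + j\right) \left(65 + j\right)$
$\left(21902 + 11993\right) \left(f{\left(24 \right)} - 48111\right) = \left(21902 + 11993\right) \left(\left(-11635 + 24^{2} - 2736\right) - 48111\right) = 33895 \left(\left(-11635 + 576 - 2736\right) - 48111\right) = 33895 \left(-13795 - 48111\right) = 33895 \left(-61906\right) = -2098303870$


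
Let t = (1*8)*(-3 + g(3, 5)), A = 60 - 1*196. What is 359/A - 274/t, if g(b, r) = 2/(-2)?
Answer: 1611/272 ≈ 5.9228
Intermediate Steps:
g(b, r) = -1 (g(b, r) = 2*(-1/2) = -1)
A = -136 (A = 60 - 196 = -136)
t = -32 (t = (1*8)*(-3 - 1) = 8*(-4) = -32)
359/A - 274/t = 359/(-136) - 274/(-32) = 359*(-1/136) - 274*(-1/32) = -359/136 + 137/16 = 1611/272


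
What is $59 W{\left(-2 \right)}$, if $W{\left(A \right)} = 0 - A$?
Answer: $118$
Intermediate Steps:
$W{\left(A \right)} = - A$
$59 W{\left(-2 \right)} = 59 \left(\left(-1\right) \left(-2\right)\right) = 59 \cdot 2 = 118$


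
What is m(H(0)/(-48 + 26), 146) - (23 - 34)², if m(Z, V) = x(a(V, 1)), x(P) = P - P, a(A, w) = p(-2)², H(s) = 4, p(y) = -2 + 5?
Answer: -121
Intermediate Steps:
p(y) = 3
a(A, w) = 9 (a(A, w) = 3² = 9)
x(P) = 0
m(Z, V) = 0
m(H(0)/(-48 + 26), 146) - (23 - 34)² = 0 - (23 - 34)² = 0 - 1*(-11)² = 0 - 1*121 = 0 - 121 = -121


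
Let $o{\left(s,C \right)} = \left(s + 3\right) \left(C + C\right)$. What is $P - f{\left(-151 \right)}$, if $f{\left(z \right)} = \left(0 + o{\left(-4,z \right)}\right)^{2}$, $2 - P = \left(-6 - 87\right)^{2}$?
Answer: $-99851$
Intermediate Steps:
$P = -8647$ ($P = 2 - \left(-6 - 87\right)^{2} = 2 - \left(-93\right)^{2} = 2 - 8649 = -8647$)
$o{\left(s,C \right)} = 2 C \left(3 + s\right)$ ($o{\left(s,C \right)} = \left(3 + s\right) 2 C = 2 C \left(3 + s\right)$)
$f{\left(z \right)} = 4 z^{2}$ ($f{\left(z \right)} = \left(0 + 2 z \left(3 - 4\right)\right)^{2} = \left(0 + 2 z \left(-1\right)\right)^{2} = \left(0 - 2 z\right)^{2} = \left(- 2 z\right)^{2} = 4 z^{2}$)
$P - f{\left(-151 \right)} = -8647 - 4 \left(-151\right)^{2} = -8647 - 4 \cdot 22801 = -8647 - 91204 = -99851$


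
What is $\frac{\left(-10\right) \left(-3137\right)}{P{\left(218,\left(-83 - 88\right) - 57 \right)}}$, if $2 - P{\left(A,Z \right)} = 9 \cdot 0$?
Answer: $15685$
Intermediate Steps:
$P{\left(A,Z \right)} = 2$ ($P{\left(A,Z \right)} = 2 - 9 \cdot 0 = 2 - 0 = 2 + 0 = 2$)
$\frac{\left(-10\right) \left(-3137\right)}{P{\left(218,\left(-83 - 88\right) - 57 \right)}} = \frac{\left(-10\right) \left(-3137\right)}{2} = 31370 \cdot \frac{1}{2} = 15685$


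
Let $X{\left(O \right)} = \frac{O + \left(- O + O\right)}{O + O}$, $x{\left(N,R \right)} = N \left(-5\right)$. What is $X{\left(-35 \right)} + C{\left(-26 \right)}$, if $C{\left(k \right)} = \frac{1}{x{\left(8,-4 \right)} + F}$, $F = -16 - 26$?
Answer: $\frac{20}{41} \approx 0.4878$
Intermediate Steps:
$x{\left(N,R \right)} = - 5 N$
$F = -42$
$X{\left(O \right)} = \frac{1}{2}$ ($X{\left(O \right)} = \frac{O + 0}{2 O} = O \frac{1}{2 O} = \frac{1}{2}$)
$C{\left(k \right)} = - \frac{1}{82}$ ($C{\left(k \right)} = \frac{1}{\left(-5\right) 8 - 42} = \frac{1}{-40 - 42} = \frac{1}{-82} = - \frac{1}{82}$)
$X{\left(-35 \right)} + C{\left(-26 \right)} = \frac{1}{2} - \frac{1}{82} = \frac{20}{41}$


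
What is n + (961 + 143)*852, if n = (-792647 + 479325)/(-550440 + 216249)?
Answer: 7666903450/8151 ≈ 9.4061e+5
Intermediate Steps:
n = 7642/8151 (n = -313322/(-334191) = -313322*(-1/334191) = 7642/8151 ≈ 0.93755)
n + (961 + 143)*852 = 7642/8151 + (961 + 143)*852 = 7642/8151 + 1104*852 = 7642/8151 + 940608 = 7666903450/8151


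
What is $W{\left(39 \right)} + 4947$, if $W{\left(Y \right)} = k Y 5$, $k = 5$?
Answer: $5922$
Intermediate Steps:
$W{\left(Y \right)} = 25 Y$ ($W{\left(Y \right)} = 5 Y 5 = 25 Y$)
$W{\left(39 \right)} + 4947 = 25 \cdot 39 + 4947 = 975 + 4947 = 5922$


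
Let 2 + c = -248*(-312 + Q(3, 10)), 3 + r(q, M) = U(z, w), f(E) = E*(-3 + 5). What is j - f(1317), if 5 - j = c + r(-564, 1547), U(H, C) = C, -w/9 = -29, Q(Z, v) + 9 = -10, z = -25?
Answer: -84973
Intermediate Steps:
Q(Z, v) = -19 (Q(Z, v) = -9 - 10 = -19)
w = 261 (w = -9*(-29) = 261)
f(E) = 2*E (f(E) = E*2 = 2*E)
r(q, M) = 258 (r(q, M) = -3 + 261 = 258)
c = 82086 (c = -2 - 248*(-312 - 19) = -2 - 248*(-331) = -2 + 82088 = 82086)
j = -82339 (j = 5 - (82086 + 258) = 5 - 1*82344 = 5 - 82344 = -82339)
j - f(1317) = -82339 - 2*1317 = -82339 - 1*2634 = -82339 - 2634 = -84973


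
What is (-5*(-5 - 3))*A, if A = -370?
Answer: -14800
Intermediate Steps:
(-5*(-5 - 3))*A = -5*(-5 - 3)*(-370) = -5*(-8)*(-370) = 40*(-370) = -14800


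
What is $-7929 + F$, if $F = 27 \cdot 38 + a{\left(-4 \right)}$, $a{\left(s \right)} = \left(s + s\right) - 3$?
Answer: $-6914$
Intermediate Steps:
$a{\left(s \right)} = -3 + 2 s$ ($a{\left(s \right)} = 2 s - 3 = -3 + 2 s$)
$F = 1015$ ($F = 27 \cdot 38 + \left(-3 + 2 \left(-4\right)\right) = 1026 - 11 = 1015$)
$-7929 + F = -7929 + 1015 = -6914$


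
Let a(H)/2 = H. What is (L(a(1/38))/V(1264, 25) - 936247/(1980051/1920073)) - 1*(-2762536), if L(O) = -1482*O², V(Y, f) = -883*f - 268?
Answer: 1558953602360332663/840565310367 ≈ 1.8546e+6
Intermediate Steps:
a(H) = 2*H
V(Y, f) = -268 - 883*f
(L(a(1/38))/V(1264, 25) - 936247/(1980051/1920073)) - 1*(-2762536) = ((-1482*(2/38)²)/(-268 - 883*25) - 936247/(1980051/1920073)) - 1*(-2762536) = ((-1482*(2*(1/38))²)/(-268 - 22075) - 936247/(1980051*(1/1920073))) + 2762536 = (-1482*(1/19)²/(-22343) - 936247/1980051/1920073) + 2762536 = (-1482*1/361*(-1/22343) - 936247*1920073/1980051) + 2762536 = (-78/19*(-1/22343) - 1797662586031/1980051) + 2762536 = (78/424517 - 1797662586031/1980051) + 2762536 = -763138327879678049/840565310367 + 2762536 = 1558953602360332663/840565310367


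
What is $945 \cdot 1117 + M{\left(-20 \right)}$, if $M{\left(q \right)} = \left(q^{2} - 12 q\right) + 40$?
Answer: $1056245$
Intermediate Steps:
$M{\left(q \right)} = 40 + q^{2} - 12 q$
$945 \cdot 1117 + M{\left(-20 \right)} = 945 \cdot 1117 + \left(40 + \left(-20\right)^{2} - -240\right) = 1055565 + \left(40 + 400 + 240\right) = 1055565 + 680 = 1056245$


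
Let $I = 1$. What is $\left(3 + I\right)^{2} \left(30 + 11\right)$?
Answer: $656$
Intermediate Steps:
$\left(3 + I\right)^{2} \left(30 + 11\right) = \left(3 + 1\right)^{2} \left(30 + 11\right) = 4^{2} \cdot 41 = 16 \cdot 41 = 656$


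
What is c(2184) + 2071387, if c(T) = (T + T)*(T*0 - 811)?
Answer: -1471061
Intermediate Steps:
c(T) = -1622*T (c(T) = (2*T)*(0 - 811) = (2*T)*(-811) = -1622*T)
c(2184) + 2071387 = -1622*2184 + 2071387 = -3542448 + 2071387 = -1471061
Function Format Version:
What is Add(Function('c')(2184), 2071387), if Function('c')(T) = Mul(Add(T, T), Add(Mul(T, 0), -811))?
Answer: -1471061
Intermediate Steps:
Function('c')(T) = Mul(-1622, T) (Function('c')(T) = Mul(Mul(2, T), Add(0, -811)) = Mul(Mul(2, T), -811) = Mul(-1622, T))
Add(Function('c')(2184), 2071387) = Add(Mul(-1622, 2184), 2071387) = Add(-3542448, 2071387) = -1471061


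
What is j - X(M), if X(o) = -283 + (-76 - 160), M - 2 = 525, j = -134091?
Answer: -133572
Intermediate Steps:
M = 527 (M = 2 + 525 = 527)
X(o) = -519 (X(o) = -283 - 236 = -519)
j - X(M) = -134091 - 1*(-519) = -134091 + 519 = -133572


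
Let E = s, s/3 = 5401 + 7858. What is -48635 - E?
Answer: -88412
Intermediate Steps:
s = 39777 (s = 3*(5401 + 7858) = 3*13259 = 39777)
E = 39777
-48635 - E = -48635 - 1*39777 = -48635 - 39777 = -88412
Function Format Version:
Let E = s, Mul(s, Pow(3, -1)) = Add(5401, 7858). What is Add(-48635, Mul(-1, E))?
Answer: -88412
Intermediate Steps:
s = 39777 (s = Mul(3, Add(5401, 7858)) = Mul(3, 13259) = 39777)
E = 39777
Add(-48635, Mul(-1, E)) = Add(-48635, Mul(-1, 39777)) = Add(-48635, -39777) = -88412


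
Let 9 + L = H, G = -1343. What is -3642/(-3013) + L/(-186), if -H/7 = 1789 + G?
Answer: 326165/18078 ≈ 18.042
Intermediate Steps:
H = -3122 (H = -7*(1789 - 1343) = -7*446 = -3122)
L = -3131 (L = -9 - 3122 = -3131)
-3642/(-3013) + L/(-186) = -3642/(-3013) - 3131/(-186) = -3642*(-1/3013) - 3131*(-1/186) = 3642/3013 + 101/6 = 326165/18078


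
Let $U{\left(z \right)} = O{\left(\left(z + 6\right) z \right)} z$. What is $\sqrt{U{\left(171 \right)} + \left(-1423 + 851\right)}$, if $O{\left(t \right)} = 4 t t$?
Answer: $4 \sqrt{39162902569} \approx 7.9159 \cdot 10^{5}$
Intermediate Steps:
$O{\left(t \right)} = 4 t^{2}$
$U{\left(z \right)} = 4 z^{3} \left(6 + z\right)^{2}$ ($U{\left(z \right)} = 4 \left(\left(z + 6\right) z\right)^{2} z = 4 \left(\left(6 + z\right) z\right)^{2} z = 4 \left(z \left(6 + z\right)\right)^{2} z = 4 z^{2} \left(6 + z\right)^{2} z = 4 z^{3} \left(6 + z\right)^{2}$)
$\sqrt{U{\left(171 \right)} + \left(-1423 + 851\right)} = \sqrt{4 \cdot 171^{3} \left(6 + 171\right)^{2} + \left(-1423 + 851\right)} = \sqrt{4 \cdot 5000211 \cdot 177^{2} - 572} = \sqrt{4 \cdot 5000211 \cdot 31329 - 572} = \sqrt{626606441676 - 572} = \sqrt{626606441104} = 4 \sqrt{39162902569}$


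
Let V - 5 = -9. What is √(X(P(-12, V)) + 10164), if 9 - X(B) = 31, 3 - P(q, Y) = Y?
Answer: √10142 ≈ 100.71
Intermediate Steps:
V = -4 (V = 5 - 9 = -4)
P(q, Y) = 3 - Y
X(B) = -22 (X(B) = 9 - 1*31 = 9 - 31 = -22)
√(X(P(-12, V)) + 10164) = √(-22 + 10164) = √10142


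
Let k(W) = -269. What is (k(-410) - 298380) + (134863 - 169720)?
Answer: -333506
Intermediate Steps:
(k(-410) - 298380) + (134863 - 169720) = (-269 - 298380) + (134863 - 169720) = -298649 - 34857 = -333506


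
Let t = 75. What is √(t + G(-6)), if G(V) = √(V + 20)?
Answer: √(75 + √14) ≈ 8.8737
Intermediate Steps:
G(V) = √(20 + V)
√(t + G(-6)) = √(75 + √(20 - 6)) = √(75 + √14)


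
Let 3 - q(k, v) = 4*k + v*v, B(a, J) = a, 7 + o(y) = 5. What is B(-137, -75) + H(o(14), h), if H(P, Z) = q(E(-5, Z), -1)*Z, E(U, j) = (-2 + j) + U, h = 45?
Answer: -6887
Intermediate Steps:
o(y) = -2 (o(y) = -7 + 5 = -2)
E(U, j) = -2 + U + j
q(k, v) = 3 - v² - 4*k (q(k, v) = 3 - (4*k + v*v) = 3 - (4*k + v²) = 3 - (v² + 4*k) = 3 + (-v² - 4*k) = 3 - v² - 4*k)
H(P, Z) = Z*(30 - 4*Z) (H(P, Z) = (3 - 1*(-1)² - 4*(-2 - 5 + Z))*Z = (3 - 1*1 - 4*(-7 + Z))*Z = (3 - 1 + (28 - 4*Z))*Z = (30 - 4*Z)*Z = Z*(30 - 4*Z))
B(-137, -75) + H(o(14), h) = -137 + 2*45*(15 - 2*45) = -137 + 2*45*(15 - 90) = -137 + 2*45*(-75) = -137 - 6750 = -6887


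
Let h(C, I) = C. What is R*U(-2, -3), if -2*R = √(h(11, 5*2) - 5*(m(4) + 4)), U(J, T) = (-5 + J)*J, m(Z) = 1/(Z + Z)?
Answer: -7*I*√154/4 ≈ -21.717*I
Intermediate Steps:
m(Z) = 1/(2*Z)
U(J, T) = J*(-5 + J)
R = -I*√154/8 (R = -√(11 - 5*((½)/4 + 4))/2 = -√(11 - 5*((½)*(¼) + 4))/2 = -√(11 - 5*(⅛ + 4))/2 = -√(11 - 5*33/8)/2 = -√(11 - 165/8)/2 = -I*√154/8 ≈ -1.5512*I)
R*U(-2, -3) = (-I*√154/8)*(-2*(-5 - 2)) = (-I*√154/8)*(-2*(-7)) = -I*√154/8*14 = -7*I*√154/4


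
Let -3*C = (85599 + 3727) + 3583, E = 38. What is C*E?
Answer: -3530542/3 ≈ -1.1768e+6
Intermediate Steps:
C = -92909/3 (C = -((85599 + 3727) + 3583)/3 = -(89326 + 3583)/3 = -⅓*92909 = -92909/3 ≈ -30970.)
C*E = -92909/3*38 = -3530542/3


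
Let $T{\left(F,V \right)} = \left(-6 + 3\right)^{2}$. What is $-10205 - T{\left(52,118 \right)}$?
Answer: $-10214$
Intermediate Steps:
$T{\left(F,V \right)} = 9$ ($T{\left(F,V \right)} = \left(-3\right)^{2} = 9$)
$-10205 - T{\left(52,118 \right)} = -10205 - 9 = -10214$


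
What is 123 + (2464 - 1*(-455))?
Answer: 3042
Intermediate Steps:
123 + (2464 - 1*(-455)) = 123 + (2464 + 455) = 123 + 2919 = 3042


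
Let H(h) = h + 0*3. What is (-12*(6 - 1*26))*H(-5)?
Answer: -1200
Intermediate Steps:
H(h) = h (H(h) = h + 0 = h)
(-12*(6 - 1*26))*H(-5) = -12*(6 - 1*26)*(-5) = -12*(6 - 26)*(-5) = -12*(-20)*(-5) = 240*(-5) = -1200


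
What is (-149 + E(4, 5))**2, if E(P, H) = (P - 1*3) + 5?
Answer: 20449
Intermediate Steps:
E(P, H) = 2 + P (E(P, H) = (P - 3) + 5 = (-3 + P) + 5 = 2 + P)
(-149 + E(4, 5))**2 = (-149 + (2 + 4))**2 = (-149 + 6)**2 = (-143)**2 = 20449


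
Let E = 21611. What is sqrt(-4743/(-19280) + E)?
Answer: sqrt(502081111715)/4820 ≈ 147.01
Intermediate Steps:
sqrt(-4743/(-19280) + E) = sqrt(-4743/(-19280) + 21611) = sqrt(-4743*(-1/19280) + 21611) = sqrt(4743/19280 + 21611) = sqrt(416664823/19280) = sqrt(502081111715)/4820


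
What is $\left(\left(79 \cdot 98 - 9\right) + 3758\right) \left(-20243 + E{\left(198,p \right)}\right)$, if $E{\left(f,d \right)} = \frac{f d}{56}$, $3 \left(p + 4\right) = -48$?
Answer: $- \frac{1633974236}{7} \approx -2.3342 \cdot 10^{8}$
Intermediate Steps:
$p = -20$ ($p = -4 + \frac{1}{3} \left(-48\right) = -4 - 16 = -20$)
$E{\left(f,d \right)} = \frac{d f}{56}$ ($E{\left(f,d \right)} = d f \frac{1}{56} = \frac{d f}{56}$)
$\left(\left(79 \cdot 98 - 9\right) + 3758\right) \left(-20243 + E{\left(198,p \right)}\right) = \left(\left(79 \cdot 98 - 9\right) + 3758\right) \left(-20243 + \frac{1}{56} \left(-20\right) 198\right) = \left(\left(7742 - 9\right) + 3758\right) \left(-20243 - \frac{495}{7}\right) = \left(7733 + 3758\right) \left(- \frac{142196}{7}\right) = 11491 \left(- \frac{142196}{7}\right) = - \frac{1633974236}{7}$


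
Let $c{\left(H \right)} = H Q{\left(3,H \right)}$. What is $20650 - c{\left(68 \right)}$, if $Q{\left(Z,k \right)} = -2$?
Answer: $20786$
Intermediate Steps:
$c{\left(H \right)} = - 2 H$ ($c{\left(H \right)} = H \left(-2\right) = - 2 H$)
$20650 - c{\left(68 \right)} = 20650 - \left(-2\right) 68 = 20650 - -136 = 20650 + 136 = 20786$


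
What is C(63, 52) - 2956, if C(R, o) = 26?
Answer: -2930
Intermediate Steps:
C(63, 52) - 2956 = 26 - 2956 = -2930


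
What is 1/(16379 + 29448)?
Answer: 1/45827 ≈ 2.1821e-5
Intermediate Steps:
1/(16379 + 29448) = 1/45827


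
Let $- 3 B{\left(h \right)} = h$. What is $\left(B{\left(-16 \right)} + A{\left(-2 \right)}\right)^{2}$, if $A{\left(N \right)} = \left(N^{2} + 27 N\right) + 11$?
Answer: $\frac{10201}{9} \approx 1133.4$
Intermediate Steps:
$B{\left(h \right)} = - \frac{h}{3}$
$A{\left(N \right)} = 11 + N^{2} + 27 N$
$\left(B{\left(-16 \right)} + A{\left(-2 \right)}\right)^{2} = \left(\left(- \frac{1}{3}\right) \left(-16\right) + \left(11 + \left(-2\right)^{2} + 27 \left(-2\right)\right)\right)^{2} = \left(\frac{16}{3} + \left(11 + 4 - 54\right)\right)^{2} = \left(\frac{16}{3} - 39\right)^{2} = \left(- \frac{101}{3}\right)^{2} = \frac{10201}{9}$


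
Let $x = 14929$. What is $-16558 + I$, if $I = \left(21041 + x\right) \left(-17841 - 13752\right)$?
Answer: $-1136416768$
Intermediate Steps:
$I = -1136400210$ ($I = \left(21041 + 14929\right) \left(-17841 - 13752\right) = 35970 \left(-31593\right) = -1136400210$)
$-16558 + I = -16558 - 1136400210 = -1136416768$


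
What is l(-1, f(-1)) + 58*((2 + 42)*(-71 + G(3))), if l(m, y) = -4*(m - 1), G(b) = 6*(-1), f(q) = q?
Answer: -196496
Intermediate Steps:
G(b) = -6
l(m, y) = 4 - 4*m (l(m, y) = -4*(-1 + m) = 4 - 4*m)
l(-1, f(-1)) + 58*((2 + 42)*(-71 + G(3))) = (4 - 4*(-1)) + 58*((2 + 42)*(-71 - 6)) = (4 + 4) + 58*(44*(-77)) = 8 + 58*(-3388) = 8 - 196504 = -196496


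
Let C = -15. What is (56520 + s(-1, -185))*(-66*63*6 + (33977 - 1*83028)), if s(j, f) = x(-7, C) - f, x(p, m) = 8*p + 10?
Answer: -4192709341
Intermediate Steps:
x(p, m) = 10 + 8*p
s(j, f) = -46 - f (s(j, f) = (10 + 8*(-7)) - f = (10 - 56) - f = -46 - f)
(56520 + s(-1, -185))*(-66*63*6 + (33977 - 1*83028)) = (56520 + (-46 - 1*(-185)))*(-66*63*6 + (33977 - 1*83028)) = (56520 + (-46 + 185))*(-4158*6 + (33977 - 83028)) = (56520 + 139)*(-24948 - 49051) = 56659*(-73999) = -4192709341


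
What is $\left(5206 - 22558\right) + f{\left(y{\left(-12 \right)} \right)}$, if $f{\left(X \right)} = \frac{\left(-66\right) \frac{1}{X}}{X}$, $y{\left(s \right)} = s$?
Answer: $- \frac{416459}{24} \approx -17352.0$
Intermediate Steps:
$f{\left(X \right)} = - \frac{66}{X^{2}}$
$\left(5206 - 22558\right) + f{\left(y{\left(-12 \right)} \right)} = \left(5206 - 22558\right) - \frac{66}{144} = -17352 - \frac{11}{24} = - \frac{416459}{24}$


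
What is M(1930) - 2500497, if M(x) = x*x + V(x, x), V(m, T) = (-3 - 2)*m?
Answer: 1214753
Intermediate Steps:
V(m, T) = -5*m
M(x) = x² - 5*x (M(x) = x*x - 5*x = x² - 5*x)
M(1930) - 2500497 = 1930*(-5 + 1930) - 2500497 = 1930*1925 - 2500497 = 3715250 - 2500497 = 1214753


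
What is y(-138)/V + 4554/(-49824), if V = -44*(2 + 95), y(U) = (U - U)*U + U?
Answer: -174455/2953456 ≈ -0.059068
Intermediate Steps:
y(U) = U (y(U) = 0*U + U = 0 + U = U)
V = -4268 (V = -44*97 = -4268)
y(-138)/V + 4554/(-49824) = -138/(-4268) + 4554/(-49824) = -138*(-1/4268) + 4554*(-1/49824) = 69/2134 - 253/2768 = -174455/2953456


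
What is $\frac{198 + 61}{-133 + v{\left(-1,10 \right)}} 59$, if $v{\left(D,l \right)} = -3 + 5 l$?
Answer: $- \frac{15281}{86} \approx -177.69$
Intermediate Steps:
$\frac{198 + 61}{-133 + v{\left(-1,10 \right)}} 59 = \frac{198 + 61}{-133 + \left(-3 + 5 \cdot 10\right)} 59 = \frac{259}{-133 + \left(-3 + 50\right)} 59 = \frac{259}{-133 + 47} \cdot 59 = \frac{259}{-86} \cdot 59 = 259 \left(- \frac{1}{86}\right) 59 = \left(- \frac{259}{86}\right) 59 = - \frac{15281}{86}$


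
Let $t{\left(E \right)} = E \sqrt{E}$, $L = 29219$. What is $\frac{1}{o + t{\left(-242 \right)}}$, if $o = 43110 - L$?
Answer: $\frac{13891}{207132369} + \frac{2662 i \sqrt{2}}{207132369} \approx 6.7063 \cdot 10^{-5} + 1.8175 \cdot 10^{-5} i$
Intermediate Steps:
$t{\left(E \right)} = E^{\frac{3}{2}}$
$o = 13891$ ($o = 43110 - 29219 = 13891$)
$\frac{1}{o + t{\left(-242 \right)}} = \frac{1}{13891 + \left(-242\right)^{\frac{3}{2}}} = \frac{1}{13891 - 2662 i \sqrt{2}}$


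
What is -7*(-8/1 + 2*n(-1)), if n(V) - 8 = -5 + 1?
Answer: 0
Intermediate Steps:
n(V) = 4 (n(V) = 8 + (-5 + 1) = 8 - 4 = 4)
-7*(-8/1 + 2*n(-1)) = -7*(-8/1 + 2*4) = -7*(-8*1 + 8) = -7*(-8 + 8) = -7*0 = 0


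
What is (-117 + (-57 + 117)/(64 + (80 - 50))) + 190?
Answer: 3461/47 ≈ 73.638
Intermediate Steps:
(-117 + (-57 + 117)/(64 + (80 - 50))) + 190 = (-117 + 60/(64 + 30)) + 190 = (-117 + 60/94) + 190 = (-117 + 60*(1/94)) + 190 = (-117 + 30/47) + 190 = -5469/47 + 190 = 3461/47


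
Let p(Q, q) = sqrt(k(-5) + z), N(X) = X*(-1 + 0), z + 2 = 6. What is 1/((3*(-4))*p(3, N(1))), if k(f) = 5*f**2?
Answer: -sqrt(129)/1548 ≈ -0.0073371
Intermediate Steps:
z = 4 (z = -2 + 6 = 4)
N(X) = -X (N(X) = X*(-1) = -X)
p(Q, q) = sqrt(129) (p(Q, q) = sqrt(5*(-5)**2 + 4) = sqrt(5*25 + 4) = sqrt(125 + 4) = sqrt(129))
1/((3*(-4))*p(3, N(1))) = 1/((3*(-4))*sqrt(129)) = 1/(-12*sqrt(129)) = -sqrt(129)/1548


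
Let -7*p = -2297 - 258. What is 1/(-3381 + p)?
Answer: -1/3016 ≈ -0.00033156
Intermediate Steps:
p = 365 (p = -(-2297 - 258)/7 = -⅐*(-2555) = 365)
1/(-3381 + p) = 1/(-3381 + 365) = 1/(-3016) = -1/3016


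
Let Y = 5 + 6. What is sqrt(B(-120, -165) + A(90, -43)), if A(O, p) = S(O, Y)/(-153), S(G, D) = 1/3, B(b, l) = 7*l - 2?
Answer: 2*I*sqrt(6771066)/153 ≈ 34.015*I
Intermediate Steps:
Y = 11
B(b, l) = -2 + 7*l
S(G, D) = 1/3
A(O, p) = -1/459 (A(O, p) = (1/3)/(-153) = (1/3)*(-1/153) = -1/459)
sqrt(B(-120, -165) + A(90, -43)) = sqrt((-2 + 7*(-165)) - 1/459) = sqrt((-2 - 1155) - 1/459) = sqrt(-1157 - 1/459) = sqrt(-531064/459) = 2*I*sqrt(6771066)/153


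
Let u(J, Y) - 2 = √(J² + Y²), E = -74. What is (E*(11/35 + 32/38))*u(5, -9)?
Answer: -113812/665 - 56906*√106/665 ≈ -1052.2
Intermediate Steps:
u(J, Y) = 2 + √(J² + Y²)
(E*(11/35 + 32/38))*u(5, -9) = (-74*(11/35 + 32/38))*(2 + √(5² + (-9)²)) = (-74*(11*(1/35) + 32*(1/38)))*(2 + √(25 + 81)) = (-74*(11/35 + 16/19))*(2 + √106) = (-74*769/665)*(2 + √106) = -56906*(2 + √106)/665 = -113812/665 - 56906*√106/665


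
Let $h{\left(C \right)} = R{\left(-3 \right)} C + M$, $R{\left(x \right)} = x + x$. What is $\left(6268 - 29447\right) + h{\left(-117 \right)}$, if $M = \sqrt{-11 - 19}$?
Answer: $-22477 + i \sqrt{30} \approx -22477.0 + 5.4772 i$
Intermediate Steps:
$M = i \sqrt{30}$ ($M = \sqrt{-30} = i \sqrt{30} \approx 5.4772 i$)
$R{\left(x \right)} = 2 x$
$h{\left(C \right)} = - 6 C + i \sqrt{30}$ ($h{\left(C \right)} = 2 \left(-3\right) C + i \sqrt{30} = - 6 C + i \sqrt{30}$)
$\left(6268 - 29447\right) + h{\left(-117 \right)} = \left(6268 - 29447\right) + \left(\left(-6\right) \left(-117\right) + i \sqrt{30}\right) = -23179 + \left(702 + i \sqrt{30}\right) = -22477 + i \sqrt{30}$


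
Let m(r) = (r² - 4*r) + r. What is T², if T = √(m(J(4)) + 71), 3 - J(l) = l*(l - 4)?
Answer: 71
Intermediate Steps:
J(l) = 3 - l*(-4 + l) (J(l) = 3 - l*(l - 4) = 3 - l*(-4 + l))
m(r) = r² - 3*r
T = √71 (T = √((3 - 1*4² + 4*4)*(-3 + (3 - 1*4² + 4*4)) + 71) = √((3 - 1*16 + 16)*(-3 + (3 - 1*16 + 16)) + 71) = √((3 - 16 + 16)*(-3 + (3 - 16 + 16)) + 71) = √(3*(-3 + 3) + 71) = √(3*0 + 71) = √(0 + 71) = √71 ≈ 8.4261)
T² = (√71)² = 71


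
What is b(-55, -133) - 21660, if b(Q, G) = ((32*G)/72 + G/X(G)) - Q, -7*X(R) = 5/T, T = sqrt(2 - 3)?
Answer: -194977/9 + 931*I/5 ≈ -21664.0 + 186.2*I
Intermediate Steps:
T = I (T = sqrt(-1) = I ≈ 1.0*I)
X(R) = 5*I/7 (X(R) = -5/(7*I) = -5*(-I)/7 = -(-5)*I/7 = 5*I/7)
b(Q, G) = -Q + 4*G/9 - 7*I*G/5 (b(Q, G) = ((32*G)/72 + G/((5*I/7))) - Q = ((32*G)*(1/72) + G*(-7*I/5)) - Q = (4*G/9 - 7*I*G/5) - Q = -Q + 4*G/9 - 7*I*G/5)
b(-55, -133) - 21660 = (-1*(-55) + (1/45)*(-133)*(20 - 63*I)) - 21660 = (55 + (-532/9 + 931*I/5)) - 21660 = (-37/9 + 931*I/5) - 21660 = -194977/9 + 931*I/5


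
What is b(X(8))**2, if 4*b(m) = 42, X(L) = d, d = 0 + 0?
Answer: 441/4 ≈ 110.25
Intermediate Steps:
d = 0
X(L) = 0
b(m) = 21/2 (b(m) = (1/4)*42 = 21/2)
b(X(8))**2 = (21/2)**2 = 441/4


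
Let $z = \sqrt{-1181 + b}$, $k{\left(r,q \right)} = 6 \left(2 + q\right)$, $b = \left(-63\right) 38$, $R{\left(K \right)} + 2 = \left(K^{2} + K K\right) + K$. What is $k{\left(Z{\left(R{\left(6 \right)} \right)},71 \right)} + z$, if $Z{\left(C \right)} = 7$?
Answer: $438 + 5 i \sqrt{143} \approx 438.0 + 59.791 i$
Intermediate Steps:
$R{\left(K \right)} = -2 + K + 2 K^{2}$ ($R{\left(K \right)} = -2 + \left(\left(K^{2} + K K\right) + K\right) = -2 + \left(\left(K^{2} + K^{2}\right) + K\right) = -2 + \left(2 K^{2} + K\right) = -2 + \left(K + 2 K^{2}\right) = -2 + K + 2 K^{2}$)
$b = -2394$
$k{\left(r,q \right)} = 12 + 6 q$
$z = 5 i \sqrt{143}$ ($z = \sqrt{-1181 - 2394} = \sqrt{-3575} = 5 i \sqrt{143} \approx 59.791 i$)
$k{\left(Z{\left(R{\left(6 \right)} \right)},71 \right)} + z = \left(12 + 6 \cdot 71\right) + 5 i \sqrt{143} = \left(12 + 426\right) + 5 i \sqrt{143} = 438 + 5 i \sqrt{143}$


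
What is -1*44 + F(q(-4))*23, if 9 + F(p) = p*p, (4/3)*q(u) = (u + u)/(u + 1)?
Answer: -159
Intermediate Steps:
q(u) = 3*u/(2*(1 + u)) (q(u) = 3*((u + u)/(u + 1))/4 = 3*((2*u)/(1 + u))/4 = 3*(2*u/(1 + u))/4 = 3*u/(2*(1 + u)))
F(p) = -9 + p² (F(p) = -9 + p*p = -9 + p²)
-1*44 + F(q(-4))*23 = -1*44 + (-9 + ((3/2)*(-4)/(1 - 4))²)*23 = -44 + (-9 + ((3/2)*(-4)/(-3))²)*23 = -44 + (-9 + ((3/2)*(-4)*(-⅓))²)*23 = -44 + (-9 + 2²)*23 = -44 + (-9 + 4)*23 = -44 - 5*23 = -44 - 115 = -159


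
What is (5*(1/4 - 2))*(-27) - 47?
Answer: 757/4 ≈ 189.25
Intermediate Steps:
(5*(1/4 - 2))*(-27) - 47 = (5*(¼ - 2))*(-27) - 47 = (5*(-7/4))*(-27) - 47 = -35/4*(-27) - 47 = 945/4 - 47 = 757/4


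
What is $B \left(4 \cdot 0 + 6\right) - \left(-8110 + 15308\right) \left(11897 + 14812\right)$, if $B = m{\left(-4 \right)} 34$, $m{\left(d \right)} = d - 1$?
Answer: $-192252402$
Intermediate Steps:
$m{\left(d \right)} = -1 + d$
$B = -170$ ($B = \left(-1 - 4\right) 34 = \left(-5\right) 34 = -170$)
$B \left(4 \cdot 0 + 6\right) - \left(-8110 + 15308\right) \left(11897 + 14812\right) = - 170 \left(4 \cdot 0 + 6\right) - \left(-8110 + 15308\right) \left(11897 + 14812\right) = - 170 \left(0 + 6\right) - 7198 \cdot 26709 = \left(-170\right) 6 - 192251382 = -1020 - 192251382 = -192252402$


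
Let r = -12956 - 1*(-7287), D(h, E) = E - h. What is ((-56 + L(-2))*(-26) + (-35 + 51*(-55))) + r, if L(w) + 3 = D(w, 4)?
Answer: -7131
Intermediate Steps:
L(w) = 1 - w (L(w) = -3 + (4 - w) = 1 - w)
r = -5669 (r = -12956 + 7287 = -5669)
((-56 + L(-2))*(-26) + (-35 + 51*(-55))) + r = ((-56 + (1 - 1*(-2)))*(-26) + (-35 + 51*(-55))) - 5669 = ((-56 + (1 + 2))*(-26) + (-35 - 2805)) - 5669 = ((-56 + 3)*(-26) - 2840) - 5669 = (-53*(-26) - 2840) - 5669 = (1378 - 2840) - 5669 = -1462 - 5669 = -7131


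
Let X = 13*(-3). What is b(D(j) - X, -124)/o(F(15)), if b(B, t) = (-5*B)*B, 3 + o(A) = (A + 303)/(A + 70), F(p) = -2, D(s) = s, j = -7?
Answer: -348160/97 ≈ -3589.3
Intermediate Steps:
X = -39
o(A) = -3 + (303 + A)/(70 + A) (o(A) = -3 + (A + 303)/(A + 70) = -3 + (303 + A)/(70 + A))
b(B, t) = -5*B**2
b(D(j) - X, -124)/o(F(15)) = (-5*(-7 - 1*(-39))**2)/(((93 - 2*(-2))/(70 - 2))) = (-5*(-7 + 39)**2)/(((93 + 4)/68)) = (-5*32**2)/(((1/68)*97)) = (-5*1024)/(97/68) = -5120*68/97 = -348160/97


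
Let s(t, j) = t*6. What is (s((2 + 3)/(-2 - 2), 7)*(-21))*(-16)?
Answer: -2520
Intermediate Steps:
s(t, j) = 6*t
(s((2 + 3)/(-2 - 2), 7)*(-21))*(-16) = ((6*((2 + 3)/(-2 - 2)))*(-21))*(-16) = ((6*(5/(-4)))*(-21))*(-16) = ((6*(5*(-¼)))*(-21))*(-16) = ((6*(-5/4))*(-21))*(-16) = -15/2*(-21)*(-16) = (315/2)*(-16) = -2520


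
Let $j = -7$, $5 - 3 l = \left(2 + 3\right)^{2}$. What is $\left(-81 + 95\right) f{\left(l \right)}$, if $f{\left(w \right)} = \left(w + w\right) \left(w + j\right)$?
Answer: $\frac{22960}{9} \approx 2551.1$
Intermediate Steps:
$l = - \frac{20}{3}$ ($l = \frac{5}{3} - \frac{\left(2 + 3\right)^{2}}{3} = \frac{5}{3} - \frac{5^{2}}{3} = \frac{5}{3} - \frac{25}{3} = - \frac{20}{3} \approx -6.6667$)
$f{\left(w \right)} = 2 w \left(-7 + w\right)$ ($f{\left(w \right)} = \left(w + w\right) \left(w - 7\right) = 2 w \left(-7 + w\right)$)
$\left(-81 + 95\right) f{\left(l \right)} = \left(-81 + 95\right) 2 \left(- \frac{20}{3}\right) \left(-7 - \frac{20}{3}\right) = 14 \cdot 2 \left(- \frac{20}{3}\right) \left(- \frac{41}{3}\right) = 14 \cdot \frac{1640}{9} = \frac{22960}{9}$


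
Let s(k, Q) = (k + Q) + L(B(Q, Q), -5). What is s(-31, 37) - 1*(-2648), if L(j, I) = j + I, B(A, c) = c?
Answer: 2686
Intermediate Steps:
L(j, I) = I + j
s(k, Q) = -5 + k + 2*Q (s(k, Q) = (k + Q) + (-5 + Q) = (Q + k) + (-5 + Q) = -5 + k + 2*Q)
s(-31, 37) - 1*(-2648) = (-5 - 31 + 2*37) - 1*(-2648) = (-5 - 31 + 74) + 2648 = 38 + 2648 = 2686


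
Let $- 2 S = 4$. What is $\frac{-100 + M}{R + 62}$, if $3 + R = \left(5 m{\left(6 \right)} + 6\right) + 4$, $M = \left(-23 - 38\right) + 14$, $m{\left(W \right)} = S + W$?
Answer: $- \frac{147}{89} \approx -1.6517$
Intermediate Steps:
$S = -2$ ($S = \left(- \frac{1}{2}\right) 4 = -2$)
$m{\left(W \right)} = -2 + W$
$M = -47$ ($M = -61 + 14 = -47$)
$R = 27$ ($R = -3 + \left(\left(5 \left(-2 + 6\right) + 6\right) + 4\right) = -3 + \left(\left(5 \cdot 4 + 6\right) + 4\right) = -3 + \left(\left(20 + 6\right) + 4\right) = -3 + \left(26 + 4\right) = -3 + 30 = 27$)
$\frac{-100 + M}{R + 62} = \frac{-100 - 47}{27 + 62} = - \frac{147}{89}$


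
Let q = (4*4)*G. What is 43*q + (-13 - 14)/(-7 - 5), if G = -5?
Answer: -13751/4 ≈ -3437.8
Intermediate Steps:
q = -80 (q = (4*4)*(-5) = 16*(-5) = -80)
43*q + (-13 - 14)/(-7 - 5) = 43*(-80) + (-13 - 14)/(-7 - 5) = -3440 - 27/(-12) = -3440 - 27*(-1/12) = -3440 + 9/4 = -13751/4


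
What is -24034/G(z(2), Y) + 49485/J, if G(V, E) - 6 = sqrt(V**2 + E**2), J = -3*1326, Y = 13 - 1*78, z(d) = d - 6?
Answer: 121853029/5575830 - 24034*sqrt(4241)/4205 ≈ -350.36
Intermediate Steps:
z(d) = -6 + d
Y = -65 (Y = 13 - 78 = -65)
J = -3978
G(V, E) = 6 + sqrt(E**2 + V**2) (G(V, E) = 6 + sqrt(V**2 + E**2) = 6 + sqrt(E**2 + V**2))
-24034/G(z(2), Y) + 49485/J = -24034/(6 + sqrt((-65)**2 + (-6 + 2)**2)) + 49485/(-3978) = -24034/(6 + sqrt(4225 + (-4)**2)) + 49485*(-1/3978) = -24034/(6 + sqrt(4225 + 16)) - 16495/1326 = -24034/(6 + sqrt(4241)) - 16495/1326 = -16495/1326 - 24034/(6 + sqrt(4241))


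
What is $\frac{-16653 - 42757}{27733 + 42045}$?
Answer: $- \frac{29705}{34889} \approx -0.85141$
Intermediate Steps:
$\frac{-16653 - 42757}{27733 + 42045} = - \frac{59410}{69778} = \left(-59410\right) \frac{1}{69778} = - \frac{29705}{34889}$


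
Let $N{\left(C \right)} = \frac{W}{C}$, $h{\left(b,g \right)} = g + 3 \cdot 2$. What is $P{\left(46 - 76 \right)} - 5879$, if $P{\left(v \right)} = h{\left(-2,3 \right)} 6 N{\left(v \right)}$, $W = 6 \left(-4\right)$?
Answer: $- \frac{29179}{5} \approx -5835.8$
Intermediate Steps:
$h{\left(b,g \right)} = 6 + g$ ($h{\left(b,g \right)} = g + 6 = 6 + g$)
$W = -24$
$N{\left(C \right)} = - \frac{24}{C}$
$P{\left(v \right)} = - \frac{1296}{v}$ ($P{\left(v \right)} = \left(6 + 3\right) 6 \left(- \frac{24}{v}\right) = 9 \cdot 6 \left(- \frac{24}{v}\right) = 54 \left(- \frac{24}{v}\right) = - \frac{1296}{v}$)
$P{\left(46 - 76 \right)} - 5879 = - \frac{1296}{46 - 76} - 5879 = - \frac{1296}{-30} - 5879 = \left(-1296\right) \left(- \frac{1}{30}\right) - 5879 = \frac{216}{5} - 5879 = - \frac{29179}{5}$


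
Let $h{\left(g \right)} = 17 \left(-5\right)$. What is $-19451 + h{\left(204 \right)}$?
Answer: $-19536$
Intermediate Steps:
$h{\left(g \right)} = -85$
$-19451 + h{\left(204 \right)} = -19451 - 85 = -19536$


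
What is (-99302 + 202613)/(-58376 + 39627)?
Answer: -103311/18749 ≈ -5.5102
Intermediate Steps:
(-99302 + 202613)/(-58376 + 39627) = 103311/(-18749) = 103311*(-1/18749) = -103311/18749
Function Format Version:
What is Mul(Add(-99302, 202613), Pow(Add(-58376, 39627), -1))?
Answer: Rational(-103311, 18749) ≈ -5.5102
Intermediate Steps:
Mul(Add(-99302, 202613), Pow(Add(-58376, 39627), -1)) = Mul(103311, Pow(-18749, -1)) = Mul(103311, Rational(-1, 18749)) = Rational(-103311, 18749)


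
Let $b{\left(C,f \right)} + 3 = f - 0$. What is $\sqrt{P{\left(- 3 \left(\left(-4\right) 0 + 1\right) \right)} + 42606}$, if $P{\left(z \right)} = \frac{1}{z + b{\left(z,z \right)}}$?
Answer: $\frac{\sqrt{383453}}{3} \approx 206.41$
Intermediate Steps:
$b{\left(C,f \right)} = -3 + f$ ($b{\left(C,f \right)} = -3 + \left(f - 0\right) = -3 + \left(f + 0\right) = -3 + f$)
$P{\left(z \right)} = \frac{1}{-3 + 2 z}$ ($P{\left(z \right)} = \frac{1}{z + \left(-3 + z\right)} = \frac{1}{-3 + 2 z}$)
$\sqrt{P{\left(- 3 \left(\left(-4\right) 0 + 1\right) \right)} + 42606} = \sqrt{\frac{1}{-3 + 2 \left(- 3 \left(\left(-4\right) 0 + 1\right)\right)} + 42606} = \sqrt{\frac{1}{-3 + 2 \left(- 3 \left(0 + 1\right)\right)} + 42606} = \sqrt{\frac{1}{-3 + 2 \left(\left(-3\right) 1\right)} + 42606} = \sqrt{\frac{1}{-3 + 2 \left(-3\right)} + 42606} = \sqrt{\frac{1}{-3 - 6} + 42606} = \sqrt{\frac{1}{-9} + 42606} = \sqrt{- \frac{1}{9} + 42606} = \sqrt{\frac{383453}{9}} = \frac{\sqrt{383453}}{3}$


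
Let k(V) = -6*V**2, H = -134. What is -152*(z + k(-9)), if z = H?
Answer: 94240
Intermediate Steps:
z = -134
-152*(z + k(-9)) = -152*(-134 - 6*(-9)**2) = -152*(-134 - 6*81) = -152*(-134 - 486) = -152*(-620) = 94240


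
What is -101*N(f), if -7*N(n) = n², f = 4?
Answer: 1616/7 ≈ 230.86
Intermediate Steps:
N(n) = -n²/7
-101*N(f) = -(-101)*4²/7 = -(-101)*16/7 = -101*(-16/7) = 1616/7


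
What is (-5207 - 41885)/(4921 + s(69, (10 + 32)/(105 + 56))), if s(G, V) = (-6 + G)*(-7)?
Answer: -11773/1120 ≈ -10.512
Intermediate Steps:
s(G, V) = 42 - 7*G
(-5207 - 41885)/(4921 + s(69, (10 + 32)/(105 + 56))) = (-5207 - 41885)/(4921 + (42 - 7*69)) = -47092/(4921 + (42 - 483)) = -47092/(4921 - 441) = -47092/4480 = -47092*1/4480 = -11773/1120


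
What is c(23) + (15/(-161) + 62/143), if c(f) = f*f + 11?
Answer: 12440257/23023 ≈ 540.34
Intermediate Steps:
c(f) = 11 + f² (c(f) = f² + 11 = 11 + f²)
c(23) + (15/(-161) + 62/143) = (11 + 23²) + (15/(-161) + 62/143) = (11 + 529) + (15*(-1/161) + 62*(1/143)) = 540 + (-15/161 + 62/143) = 540 + 7837/23023 = 12440257/23023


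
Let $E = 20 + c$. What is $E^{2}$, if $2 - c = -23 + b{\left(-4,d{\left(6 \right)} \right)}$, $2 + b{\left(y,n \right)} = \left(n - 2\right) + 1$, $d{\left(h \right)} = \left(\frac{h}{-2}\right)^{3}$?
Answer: $5625$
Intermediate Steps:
$d{\left(h \right)} = - \frac{h^{3}}{8}$ ($d{\left(h \right)} = \left(h \left(- \frac{1}{2}\right)\right)^{3} = \left(- \frac{h}{2}\right)^{3} = - \frac{h^{3}}{8}$)
$b{\left(y,n \right)} = -3 + n$ ($b{\left(y,n \right)} = -2 + \left(\left(n - 2\right) + 1\right) = -2 + \left(\left(-2 + n\right) + 1\right) = -2 + \left(-1 + n\right) = -3 + n$)
$c = 55$ ($c = 2 - \left(-23 - \left(3 + \frac{6^{3}}{8}\right)\right) = 2 - \left(-23 - 30\right) = 2 - -53 = 2 + 53 = 55$)
$E = 75$ ($E = 20 + 55 = 75$)
$E^{2} = 75^{2} = 5625$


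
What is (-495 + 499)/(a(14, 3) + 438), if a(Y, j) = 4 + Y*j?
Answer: 1/121 ≈ 0.0082645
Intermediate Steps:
(-495 + 499)/(a(14, 3) + 438) = (-495 + 499)/((4 + 14*3) + 438) = 4/((4 + 42) + 438) = 4/(46 + 438) = 4/484 = 4*(1/484) = 1/121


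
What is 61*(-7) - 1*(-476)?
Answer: 49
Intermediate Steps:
61*(-7) - 1*(-476) = -427 + 476 = 49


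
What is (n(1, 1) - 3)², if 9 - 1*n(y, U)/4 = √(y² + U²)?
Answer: 1121 - 264*√2 ≈ 747.65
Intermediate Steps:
n(y, U) = 36 - 4*√(U² + y²) (n(y, U) = 36 - 4*√(y² + U²) = 36 - 4*√(U² + y²))
(n(1, 1) - 3)² = ((36 - 4*√(1² + 1²)) - 3)² = ((36 - 4*√(1 + 1)) - 3)² = ((36 - 4*√2) - 3)² = (33 - 4*√2)²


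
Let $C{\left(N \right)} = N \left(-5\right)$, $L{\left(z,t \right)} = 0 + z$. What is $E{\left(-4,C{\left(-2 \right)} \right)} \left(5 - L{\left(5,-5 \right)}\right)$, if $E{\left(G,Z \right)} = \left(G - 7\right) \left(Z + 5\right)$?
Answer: $0$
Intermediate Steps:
$L{\left(z,t \right)} = z$
$C{\left(N \right)} = - 5 N$
$E{\left(G,Z \right)} = \left(-7 + G\right) \left(5 + Z\right)$
$E{\left(-4,C{\left(-2 \right)} \right)} \left(5 - L{\left(5,-5 \right)}\right) = \left(-35 - 7 \left(\left(-5\right) \left(-2\right)\right) + 5 \left(-4\right) - 4 \left(\left(-5\right) \left(-2\right)\right)\right) \left(5 - 5\right) = \left(-35 - 70 - 20 - 40\right) \left(5 - 5\right) = \left(-35 - 70 - 20 - 40\right) 0 = \left(-165\right) 0 = 0$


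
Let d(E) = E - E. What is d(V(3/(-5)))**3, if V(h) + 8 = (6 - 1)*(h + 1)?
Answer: 0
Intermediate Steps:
V(h) = -3 + 5*h (V(h) = -8 + (6 - 1)*(h + 1) = -8 + 5*(1 + h) = -8 + (5 + 5*h) = -3 + 5*h)
d(E) = 0
d(V(3/(-5)))**3 = 0**3 = 0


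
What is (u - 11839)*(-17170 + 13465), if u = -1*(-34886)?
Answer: -85389135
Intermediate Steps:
u = 34886
(u - 11839)*(-17170 + 13465) = (34886 - 11839)*(-17170 + 13465) = 23047*(-3705) = -85389135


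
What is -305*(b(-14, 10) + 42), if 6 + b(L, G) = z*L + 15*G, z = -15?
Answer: -120780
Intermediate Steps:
b(L, G) = -6 - 15*L + 15*G (b(L, G) = -6 + (-15*L + 15*G) = -6 - 15*L + 15*G)
-305*(b(-14, 10) + 42) = -305*((-6 - 15*(-14) + 15*10) + 42) = -305*((-6 + 210 + 150) + 42) = -305*(354 + 42) = -305*396 = -120780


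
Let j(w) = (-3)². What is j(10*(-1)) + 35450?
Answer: 35459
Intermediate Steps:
j(w) = 9
j(10*(-1)) + 35450 = 9 + 35450 = 35459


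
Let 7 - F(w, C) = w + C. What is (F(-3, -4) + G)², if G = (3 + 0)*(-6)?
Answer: 16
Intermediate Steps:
F(w, C) = 7 - C - w (F(w, C) = 7 - (w + C) = 7 - (C + w) = 7 + (-C - w) = 7 - C - w)
G = -18 (G = 3*(-6) = -18)
(F(-3, -4) + G)² = ((7 - 1*(-4) - 1*(-3)) - 18)² = ((7 + 4 + 3) - 18)² = (14 - 18)² = (-4)² = 16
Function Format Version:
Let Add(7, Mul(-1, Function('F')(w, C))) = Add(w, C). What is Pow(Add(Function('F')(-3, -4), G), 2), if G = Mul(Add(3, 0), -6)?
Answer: 16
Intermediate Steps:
Function('F')(w, C) = Add(7, Mul(-1, C), Mul(-1, w)) (Function('F')(w, C) = Add(7, Mul(-1, Add(w, C))) = Add(7, Mul(-1, Add(C, w))) = Add(7, Add(Mul(-1, C), Mul(-1, w))) = Add(7, Mul(-1, C), Mul(-1, w)))
G = -18 (G = Mul(3, -6) = -18)
Pow(Add(Function('F')(-3, -4), G), 2) = Pow(Add(Add(7, Mul(-1, -4), Mul(-1, -3)), -18), 2) = Pow(Add(Add(7, 4, 3), -18), 2) = Pow(Add(14, -18), 2) = Pow(-4, 2) = 16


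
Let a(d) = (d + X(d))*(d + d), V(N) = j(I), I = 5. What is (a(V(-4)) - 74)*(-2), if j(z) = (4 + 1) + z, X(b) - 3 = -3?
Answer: -252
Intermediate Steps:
X(b) = 0 (X(b) = 3 - 3 = 0)
j(z) = 5 + z
V(N) = 10 (V(N) = 5 + 5 = 10)
a(d) = 2*d² (a(d) = (d + 0)*(d + d) = d*(2*d) = 2*d²)
(a(V(-4)) - 74)*(-2) = (2*10² - 74)*(-2) = (2*100 - 74)*(-2) = (200 - 74)*(-2) = 126*(-2) = -252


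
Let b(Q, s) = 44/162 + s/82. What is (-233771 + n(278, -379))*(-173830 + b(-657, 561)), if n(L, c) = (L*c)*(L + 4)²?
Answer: 9673868267811226285/6642 ≈ 1.4565e+15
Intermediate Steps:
b(Q, s) = 22/81 + s/82 (b(Q, s) = 44*(1/162) + s*(1/82) = 22/81 + s/82)
n(L, c) = L*c*(4 + L)² (n(L, c) = (L*c)*(4 + L)² = L*c*(4 + L)²)
(-233771 + n(278, -379))*(-173830 + b(-657, 561)) = (-233771 + 278*(-379)*(4 + 278)²)*(-173830 + (22/81 + (1/82)*561)) = (-233771 + 278*(-379)*282²)*(-173830 + (22/81 + 561/82)) = (-233771 + 278*(-379)*79524)*(-173830 + 47245/6642) = (-233771 - 8378807688)*(-1154531615/6642) = -8379041459*(-1154531615/6642) = 9673868267811226285/6642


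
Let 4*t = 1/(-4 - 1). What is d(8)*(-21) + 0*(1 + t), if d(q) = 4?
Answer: -84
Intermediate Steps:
t = -1/20 (t = 1/(4*(-4 - 1)) = (¼)/(-5) = (¼)*(-⅕) = -1/20 ≈ -0.050000)
d(8)*(-21) + 0*(1 + t) = 4*(-21) + 0*(1 - 1/20) = -84 + 0*(19/20) = -84 + 0 = -84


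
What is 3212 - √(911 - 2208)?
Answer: 3212 - I*√1297 ≈ 3212.0 - 36.014*I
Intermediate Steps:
3212 - √(911 - 2208) = 3212 - √(-1297) = 3212 - I*√1297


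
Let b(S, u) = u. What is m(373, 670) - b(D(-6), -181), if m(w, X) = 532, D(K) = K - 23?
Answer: 713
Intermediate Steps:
D(K) = -23 + K
m(373, 670) - b(D(-6), -181) = 532 - 1*(-181) = 532 + 181 = 713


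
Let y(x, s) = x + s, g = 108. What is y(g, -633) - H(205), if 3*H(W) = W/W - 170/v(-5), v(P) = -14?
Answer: -11117/21 ≈ -529.38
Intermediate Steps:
y(x, s) = s + x
H(W) = 92/21 (H(W) = (W/W - 170/(-14))/3 = (1 - 170*(-1/14))/3 = (1 + 85/7)/3 = (⅓)*(92/7) = 92/21)
y(g, -633) - H(205) = (-633 + 108) - 1*92/21 = -525 - 92/21 = -11117/21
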